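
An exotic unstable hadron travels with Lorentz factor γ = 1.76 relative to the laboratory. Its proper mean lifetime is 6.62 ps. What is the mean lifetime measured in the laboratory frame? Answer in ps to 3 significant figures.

Δt ≈ 11.7 ps

γ = 1.76 (given)
Time dilation: Δt = γτ₀ = 1.76 × 6.62 ps = 11.7 ps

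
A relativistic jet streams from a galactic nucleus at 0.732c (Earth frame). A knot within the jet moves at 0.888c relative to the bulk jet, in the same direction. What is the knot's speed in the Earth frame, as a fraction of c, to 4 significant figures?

u ≈ 0.9818c

Relativistic velocity addition: u = (u' + v)/(1 + u'v/c²)
= (0.888 + 0.732)/(1 + 0.888×0.732) = 1.620/1.65002 = 0.9818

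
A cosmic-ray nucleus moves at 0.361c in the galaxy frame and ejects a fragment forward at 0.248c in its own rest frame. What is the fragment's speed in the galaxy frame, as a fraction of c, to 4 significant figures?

Compose boost 2: (0.248 + 0.361)/(1 + 0.248×0.361) = 0.6090/1.08953 = 0.5590

u ≈ 0.5590c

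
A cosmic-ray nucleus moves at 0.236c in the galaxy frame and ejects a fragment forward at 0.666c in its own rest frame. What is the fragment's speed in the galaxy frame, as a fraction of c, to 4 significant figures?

u ≈ 0.7795c

Compose boost 2: (0.666 + 0.236)/(1 + 0.666×0.236) = 0.9020/1.15718 = 0.7795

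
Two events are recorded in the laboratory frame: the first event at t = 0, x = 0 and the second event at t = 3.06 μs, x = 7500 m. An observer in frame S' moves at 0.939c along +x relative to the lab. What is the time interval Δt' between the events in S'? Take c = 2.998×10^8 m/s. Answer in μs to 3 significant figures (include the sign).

Δt' ≈ -59.4 μs

γ = 1/√(1 − 0.939²) = 2.9077
Δt' = γ(Δt − vΔx/c²) = 2.9077 × (3.06 μs − 0.939×7500 m / (2.998×10^8 m/s))
= 2.9077 × (-20.431 μs) = -59.4 μs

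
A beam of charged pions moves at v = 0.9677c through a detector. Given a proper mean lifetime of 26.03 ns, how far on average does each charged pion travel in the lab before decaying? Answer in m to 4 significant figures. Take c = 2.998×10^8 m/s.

γ = 1/√(1 − 0.9677²) = 3.96661
Dilated lifetime: Δt = γτ₀ = 3.96661 × 26.03 ns = 103.251 ns
d = vΔt = 0.9677c × 103.251 ns = 2.90116×10^8 m/s × 1.03251×10^-7 s = 29.95 m

d ≈ 29.95 m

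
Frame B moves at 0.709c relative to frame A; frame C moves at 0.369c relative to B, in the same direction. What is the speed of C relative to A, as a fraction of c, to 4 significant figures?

u ≈ 0.8545c

Compose boost 2: (0.369 + 0.709)/(1 + 0.369×0.709) = 1.078/1.26162 = 0.8545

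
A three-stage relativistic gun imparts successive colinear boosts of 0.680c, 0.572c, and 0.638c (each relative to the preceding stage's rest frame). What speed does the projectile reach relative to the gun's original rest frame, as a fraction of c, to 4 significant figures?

Compose boost 2: (0.572 + 0.680)/(1 + 0.572×0.680) = 1.252/1.38896 = 0.901394
Compose boost 3: (0.638 + 0.901394)/(1 + 0.638×0.901394) = 1.53939/1.57509 = 0.9773

u ≈ 0.9773c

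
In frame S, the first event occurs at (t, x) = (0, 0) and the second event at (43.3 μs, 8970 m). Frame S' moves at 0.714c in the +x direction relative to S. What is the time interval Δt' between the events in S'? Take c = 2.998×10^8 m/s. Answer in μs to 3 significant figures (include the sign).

Δt' ≈ 31.3 μs

γ = 1/√(1 − 0.714²) = 1.4283
Δt' = γ(Δt − vΔx/c²) = 1.4283 × (43.3 μs − 0.714×8970 m / (2.998×10^8 m/s))
= 1.4283 × (21.937 μs) = 31.3 μs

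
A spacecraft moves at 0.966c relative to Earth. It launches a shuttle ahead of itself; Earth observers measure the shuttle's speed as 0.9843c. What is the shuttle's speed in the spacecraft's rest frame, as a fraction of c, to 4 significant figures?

Inverse velocity addition: u' = (u − v)/(1 − uv/c²)
= (0.9843 − 0.966)/(1 − 0.9843×0.966) = 0.01830/0.0491662 = 0.3722

u' ≈ 0.3722c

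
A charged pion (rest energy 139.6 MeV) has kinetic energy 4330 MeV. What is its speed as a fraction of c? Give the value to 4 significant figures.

γ = 1 + K/(m₀c²) = 1 + 4330/139.6 = 32.0172
β = √(1 − 1/γ²) = 0.9995

β ≈ 0.9995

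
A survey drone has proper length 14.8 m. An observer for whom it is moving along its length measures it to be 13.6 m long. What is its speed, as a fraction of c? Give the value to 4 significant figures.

β ≈ 0.3944

γ = L₀/L = 14.8/13.6 = 1.08824
β = √(1 − 1/γ²) = 0.3944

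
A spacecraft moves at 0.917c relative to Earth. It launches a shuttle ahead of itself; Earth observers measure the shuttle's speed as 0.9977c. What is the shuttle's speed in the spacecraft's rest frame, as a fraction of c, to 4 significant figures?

Inverse velocity addition: u' = (u − v)/(1 − uv/c²)
= (0.9977 − 0.917)/(1 − 0.9977×0.917) = 0.08070/0.0851091 = 0.9482

u' ≈ 0.9482c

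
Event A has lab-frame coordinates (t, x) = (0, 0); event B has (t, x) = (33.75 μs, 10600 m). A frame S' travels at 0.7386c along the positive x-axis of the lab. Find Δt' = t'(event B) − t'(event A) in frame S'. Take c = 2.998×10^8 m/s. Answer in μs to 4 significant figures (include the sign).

γ = 1/√(1 − 0.7386²) = 1.48336
Δt' = γ(Δt − vΔx/c²) = 1.48336 × (33.75 μs − 0.7386×10600 m / (2.998×10^8 m/s))
= 1.48336 × (7.63539 μs) = 11.33 μs

Δt' ≈ 11.33 μs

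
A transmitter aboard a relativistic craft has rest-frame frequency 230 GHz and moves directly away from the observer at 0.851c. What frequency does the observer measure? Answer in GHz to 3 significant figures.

f_obs ≈ 65.3 GHz

Relativistic Doppler: f_obs = f_src √((1−β)/(1+β))
= 230 × √(0.14900/1.8510) = 230 × 0.28372 = 65.3 GHz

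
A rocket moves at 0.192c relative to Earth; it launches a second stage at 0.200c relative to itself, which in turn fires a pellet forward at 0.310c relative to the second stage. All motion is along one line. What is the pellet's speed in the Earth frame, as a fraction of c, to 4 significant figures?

u ≈ 0.6155c

Compose boost 2: (0.200 + 0.192)/(1 + 0.200×0.192) = 0.3920/1.03840 = 0.377504
Compose boost 3: (0.310 + 0.377504)/(1 + 0.310×0.377504) = 0.687504/1.11703 = 0.6155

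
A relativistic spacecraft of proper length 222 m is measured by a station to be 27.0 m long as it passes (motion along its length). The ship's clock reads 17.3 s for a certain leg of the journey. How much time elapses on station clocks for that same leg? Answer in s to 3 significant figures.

Length contraction ⇒ γ = L₀/L = 222/27.0 = 8.2222
Time dilation: Δt = γτ₀ = 8.2222 × 17.3 s = 142 s

Δt ≈ 142 s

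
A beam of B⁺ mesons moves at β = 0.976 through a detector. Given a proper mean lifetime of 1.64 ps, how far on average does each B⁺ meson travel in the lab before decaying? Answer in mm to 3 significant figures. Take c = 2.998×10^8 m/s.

γ = 1/√(1 − 0.976²) = 4.5920
Dilated lifetime: Δt = γτ₀ = 4.5920 × 1.64 ps = 7.5309 ps
d = vΔt = 0.976c × 7.5309 ps = 2.9260×10^8 m/s × 7.5309×10^-12 s = 2.20 mm

d ≈ 2.20 mm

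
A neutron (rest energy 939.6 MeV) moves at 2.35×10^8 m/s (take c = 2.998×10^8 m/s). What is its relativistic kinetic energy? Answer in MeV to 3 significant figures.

K ≈ 574 MeV

β = v/c = 2.35×10^8 / 2.998×10^8 = 0.78386
γ = 1/√(1 − 0.78386²) = 1.6105
K = (γ − 1)m₀c² = (1.6105 − 1) × 939.6 MeV = 0.61045 × 939.6 MeV = 574 MeV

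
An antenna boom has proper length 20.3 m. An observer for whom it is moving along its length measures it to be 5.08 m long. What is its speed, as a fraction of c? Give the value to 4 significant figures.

γ = L₀/L = 20.3/5.08 = 3.99606
β = √(1 − 1/γ²) = 0.9682

β ≈ 0.9682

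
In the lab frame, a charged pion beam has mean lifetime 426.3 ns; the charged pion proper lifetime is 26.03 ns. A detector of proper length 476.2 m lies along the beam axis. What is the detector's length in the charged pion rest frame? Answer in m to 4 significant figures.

Time dilation ⇒ γ = Δt/τ₀ = 426.3/26.03 = 16.3773
Length contraction: L = L₀/γ = 476.2/16.3773 = 29.08 m

L ≈ 29.08 m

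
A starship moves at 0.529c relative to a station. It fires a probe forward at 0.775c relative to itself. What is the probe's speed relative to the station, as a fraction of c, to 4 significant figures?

u ≈ 0.9248c

Relativistic velocity addition: u = (u' + v)/(1 + u'v/c²)
= (0.775 + 0.529)/(1 + 0.775×0.529) = 1.304/1.40997 = 0.9248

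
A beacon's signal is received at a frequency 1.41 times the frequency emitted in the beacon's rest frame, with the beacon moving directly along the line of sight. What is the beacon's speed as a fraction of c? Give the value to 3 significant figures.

β ≈ 0.331

f_obs/f_src = √((1+β)/(1−β)) = 1.41  ⇒  (1+β)/(1−β) = 1.9881
β = |1 − D²|/(1 + D²) = |1 − 1.9881|/(1 + 1.9881) = 0.331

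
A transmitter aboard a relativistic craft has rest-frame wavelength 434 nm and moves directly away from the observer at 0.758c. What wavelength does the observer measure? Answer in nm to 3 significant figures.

λ_obs ≈ 1170 nm

Relativistic Doppler: λ_obs = λ_src √((1+β)/(1−β))
= 434 × √(1.7580/0.24200) = 434 × 2.6953 = 1170 nm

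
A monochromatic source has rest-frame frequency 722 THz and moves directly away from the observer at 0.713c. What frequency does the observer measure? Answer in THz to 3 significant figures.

f_obs ≈ 296 THz

Relativistic Doppler: f_obs = f_src √((1−β)/(1+β))
= 722 × √(0.28700/1.7130) = 722 × 0.40932 = 296 THz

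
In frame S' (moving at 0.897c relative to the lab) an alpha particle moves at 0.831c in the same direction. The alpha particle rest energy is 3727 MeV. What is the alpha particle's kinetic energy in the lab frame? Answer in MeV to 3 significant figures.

K ≈ 22700 MeV

u_lab = (0.831 + 0.897)/(1 + 0.831×0.897) = 0.990027
γ = 1/√(1 − 0.990027²) = 7.0983
K = (γ − 1)m₀c² = (7.0983 − 1) × 3727 = 6.0983 × 3727 = 22700 MeV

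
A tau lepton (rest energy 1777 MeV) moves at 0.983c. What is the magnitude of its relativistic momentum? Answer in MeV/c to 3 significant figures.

p ≈ 9510 MeV/c

γ = 1/√(1 − 0.983²) = 5.4465
p = γβm₀c = 5.4465 × 0.983 × 1777 MeV/c = 9510 MeV/c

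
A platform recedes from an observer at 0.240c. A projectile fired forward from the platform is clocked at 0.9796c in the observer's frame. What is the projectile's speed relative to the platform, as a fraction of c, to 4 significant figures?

Inverse velocity addition: u' = (u − v)/(1 − uv/c²)
= (0.9796 − 0.240)/(1 − 0.9796×0.240) = 0.7396/0.764896 = 0.9669

u' ≈ 0.9669c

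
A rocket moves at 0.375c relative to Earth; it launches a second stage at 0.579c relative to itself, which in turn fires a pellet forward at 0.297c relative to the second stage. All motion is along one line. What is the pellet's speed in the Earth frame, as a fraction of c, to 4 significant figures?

u ≈ 0.8767c

Compose boost 2: (0.579 + 0.375)/(1 + 0.579×0.375) = 0.9540/1.21713 = 0.783814
Compose boost 3: (0.297 + 0.783814)/(1 + 0.297×0.783814) = 1.08081/1.23279 = 0.8767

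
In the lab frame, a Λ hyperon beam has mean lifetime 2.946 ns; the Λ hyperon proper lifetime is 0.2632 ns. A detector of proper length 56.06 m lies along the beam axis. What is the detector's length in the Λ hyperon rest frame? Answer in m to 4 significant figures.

Time dilation ⇒ γ = Δt/τ₀ = 2.946/0.2632 = 11.1930
Length contraction: L = L₀/γ = 56.06/11.1930 = 5.008 m

L ≈ 5.008 m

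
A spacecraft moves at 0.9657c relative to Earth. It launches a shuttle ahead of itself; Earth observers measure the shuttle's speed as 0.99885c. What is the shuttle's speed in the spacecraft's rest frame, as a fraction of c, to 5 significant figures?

Inverse velocity addition: u' = (u − v)/(1 − uv/c²)
= (0.99885 − 0.9657)/(1 − 0.99885×0.9657) = 0.033150/0.03541056 = 0.93616

u' ≈ 0.93616c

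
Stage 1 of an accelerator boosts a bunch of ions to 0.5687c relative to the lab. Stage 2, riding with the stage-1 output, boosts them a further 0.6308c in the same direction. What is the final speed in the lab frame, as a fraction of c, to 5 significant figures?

Compose boost 2: (0.6308 + 0.5687)/(1 + 0.6308×0.5687) = 1.1995/1.358736 = 0.88281

u ≈ 0.88281c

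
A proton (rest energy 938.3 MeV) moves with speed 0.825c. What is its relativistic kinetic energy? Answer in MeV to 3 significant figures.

γ = 1/√(1 − 0.825²) = 1.7695
K = (γ − 1)m₀c² = (1.7695 − 1) × 938.3 MeV = 0.76950 × 938.3 MeV = 722 MeV

K ≈ 722 MeV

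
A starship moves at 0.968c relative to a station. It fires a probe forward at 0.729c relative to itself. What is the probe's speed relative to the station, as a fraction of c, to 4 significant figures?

u ≈ 0.9949c

Relativistic velocity addition: u = (u' + v)/(1 + u'v/c²)
= (0.729 + 0.968)/(1 + 0.729×0.968) = 1.697/1.70567 = 0.9949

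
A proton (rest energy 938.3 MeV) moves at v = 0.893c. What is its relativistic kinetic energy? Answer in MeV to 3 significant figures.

γ = 1/√(1 − 0.893²) = 2.2219
K = (γ − 1)m₀c² = (2.2219 − 1) × 938.3 MeV = 1.2219 × 938.3 MeV = 1150 MeV

K ≈ 1150 MeV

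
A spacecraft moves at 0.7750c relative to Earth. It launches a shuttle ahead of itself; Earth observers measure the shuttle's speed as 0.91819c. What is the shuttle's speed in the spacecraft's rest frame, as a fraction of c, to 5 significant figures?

u' ≈ 0.49649c

Inverse velocity addition: u' = (u − v)/(1 − uv/c²)
= (0.91819 − 0.7750)/(1 − 0.91819×0.7750) = 0.14319/0.2884028 = 0.49649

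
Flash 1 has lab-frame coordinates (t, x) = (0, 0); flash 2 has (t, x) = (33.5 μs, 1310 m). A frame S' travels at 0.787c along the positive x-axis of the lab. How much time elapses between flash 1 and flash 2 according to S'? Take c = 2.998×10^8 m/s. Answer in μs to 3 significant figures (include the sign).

γ = 1/√(1 − 0.787²) = 1.6209
Δt' = γ(Δt − vΔx/c²) = 1.6209 × (33.5 μs − 0.787×1310 m / (2.998×10^8 m/s))
= 1.6209 × (30.061 μs) = 48.7 μs

Δt' ≈ 48.7 μs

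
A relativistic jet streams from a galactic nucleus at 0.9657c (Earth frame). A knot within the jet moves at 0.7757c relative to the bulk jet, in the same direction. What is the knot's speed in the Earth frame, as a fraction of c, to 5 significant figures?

u ≈ 0.99560c

Relativistic velocity addition: u = (u' + v)/(1 + u'v/c²)
= (0.7757 + 0.9657)/(1 + 0.7757×0.9657) = 1.7414/1.749093 = 0.99560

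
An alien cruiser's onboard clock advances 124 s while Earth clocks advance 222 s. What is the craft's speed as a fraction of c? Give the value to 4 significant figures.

β ≈ 0.8295

γ = Δt/τ₀ = 222/124 = 1.79032
β = √(1 − 1/γ²) = √(1 − 1/1.79032²) = 0.8295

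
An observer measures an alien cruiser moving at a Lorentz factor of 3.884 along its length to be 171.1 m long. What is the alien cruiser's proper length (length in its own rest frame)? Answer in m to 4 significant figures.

γ = 3.884 (given)
L₀ = γL = 3.884 × 171.1 = 664.6 m

L₀ ≈ 664.6 m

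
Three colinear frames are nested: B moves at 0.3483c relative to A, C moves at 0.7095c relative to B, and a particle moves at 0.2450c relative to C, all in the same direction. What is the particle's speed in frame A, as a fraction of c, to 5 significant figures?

Compose boost 2: (0.7095 + 0.3483)/(1 + 0.7095×0.3483) = 1.0578/1.247119 = 0.8481950
Compose boost 3: (0.2450 + 0.8481950)/(1 + 0.2450×0.8481950) = 1.093195/1.207808 = 0.90511

u ≈ 0.90511c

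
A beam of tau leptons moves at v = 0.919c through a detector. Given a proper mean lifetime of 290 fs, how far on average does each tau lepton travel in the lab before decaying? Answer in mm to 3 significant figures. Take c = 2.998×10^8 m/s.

d ≈ 0.203 mm

γ = 1/√(1 − 0.919²) = 2.5364
Dilated lifetime: Δt = γτ₀ = 2.5364 × 290 fs = 735.56 fs
d = vΔt = 0.919c × 735.56 fs = 2.7552×10^8 m/s × 7.3556×10^-13 s = 0.203 mm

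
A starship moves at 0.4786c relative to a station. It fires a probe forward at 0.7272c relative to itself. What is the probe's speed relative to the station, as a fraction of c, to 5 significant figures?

u ≈ 0.89449c

Relativistic velocity addition: u = (u' + v)/(1 + u'v/c²)
= (0.7272 + 0.4786)/(1 + 0.7272×0.4786) = 1.2058/1.348038 = 0.89449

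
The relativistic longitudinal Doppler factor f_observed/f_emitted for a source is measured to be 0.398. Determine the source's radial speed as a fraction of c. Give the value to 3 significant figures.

f_obs/f_src = √((1−β)/(1+β)) = 0.398  ⇒  (1−β)/(1+β) = 0.15840
β = |1 − D²|/(1 + D²) = |1 − 0.15840|/(1 + 0.15840) = 0.727

β ≈ 0.727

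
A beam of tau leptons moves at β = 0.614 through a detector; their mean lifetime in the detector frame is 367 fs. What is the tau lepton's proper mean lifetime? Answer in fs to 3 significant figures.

τ₀ ≈ 290 fs

γ = 1/√(1 − 0.614²) = 1.2669
Proper time: τ₀ = Δt/γ = 367/1.2669 = 290 fs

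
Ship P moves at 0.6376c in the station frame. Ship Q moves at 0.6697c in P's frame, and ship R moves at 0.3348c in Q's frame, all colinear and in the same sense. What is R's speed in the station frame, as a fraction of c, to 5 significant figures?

u ≈ 0.95730c

Compose boost 2: (0.6697 + 0.6376)/(1 + 0.6697×0.6376) = 1.3073/1.427001 = 0.9161173
Compose boost 3: (0.3348 + 0.9161173)/(1 + 0.3348×0.9161173) = 1.250917/1.306716 = 0.95730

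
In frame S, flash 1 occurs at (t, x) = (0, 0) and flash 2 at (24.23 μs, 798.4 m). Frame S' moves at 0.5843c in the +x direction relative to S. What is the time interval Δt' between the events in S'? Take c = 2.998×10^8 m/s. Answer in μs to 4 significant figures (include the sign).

Δt' ≈ 27.94 μs

γ = 1/√(1 − 0.5843²) = 1.23223
Δt' = γ(Δt − vΔx/c²) = 1.23223 × (24.23 μs − 0.5843×798.4 m / (2.998×10^8 m/s))
= 1.23223 × (22.6739 μs) = 27.94 μs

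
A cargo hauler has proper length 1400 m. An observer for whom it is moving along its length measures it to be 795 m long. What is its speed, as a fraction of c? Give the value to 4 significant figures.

γ = L₀/L = 1400/795 = 1.76101
β = √(1 − 1/γ²) = 0.8231

β ≈ 0.8231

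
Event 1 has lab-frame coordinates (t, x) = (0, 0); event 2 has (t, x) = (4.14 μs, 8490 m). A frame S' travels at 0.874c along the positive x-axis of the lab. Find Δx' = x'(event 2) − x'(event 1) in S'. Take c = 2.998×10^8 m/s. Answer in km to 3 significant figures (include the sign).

Δx' ≈ 15.2 km

γ = 1/√(1 − 0.874²) = 2.0579
Δx' = γ(Δx − vΔt) = 2.0579 × (8490 m − 0.874×(2.998×10^8 m/s)×4.14×10^-6 s)
= 2.0579 × (7405.2 m) = 15.2 km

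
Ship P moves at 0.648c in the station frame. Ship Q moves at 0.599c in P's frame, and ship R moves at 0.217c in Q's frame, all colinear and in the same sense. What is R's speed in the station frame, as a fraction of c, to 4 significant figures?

u ≈ 0.9334c

Compose boost 2: (0.599 + 0.648)/(1 + 0.599×0.648) = 1.247/1.38815 = 0.898317
Compose boost 3: (0.217 + 0.898317)/(1 + 0.217×0.898317) = 1.11532/1.19493 = 0.9334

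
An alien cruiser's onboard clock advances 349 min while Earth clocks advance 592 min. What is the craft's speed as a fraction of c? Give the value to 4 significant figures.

γ = Δt/τ₀ = 592/349 = 1.69628
β = √(1 − 1/γ²) = √(1 − 1/1.69628²) = 0.8077

β ≈ 0.8077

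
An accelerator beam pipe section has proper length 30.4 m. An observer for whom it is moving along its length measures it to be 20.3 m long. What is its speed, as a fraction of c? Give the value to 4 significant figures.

γ = L₀/L = 30.4/20.3 = 1.49754
β = √(1 − 1/γ²) = 0.7444

β ≈ 0.7444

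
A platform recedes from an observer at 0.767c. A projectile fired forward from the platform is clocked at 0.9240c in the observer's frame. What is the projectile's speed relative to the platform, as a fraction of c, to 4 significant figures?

Inverse velocity addition: u' = (u − v)/(1 − uv/c²)
= (0.9240 − 0.767)/(1 − 0.9240×0.767) = 0.1570/0.291292 = 0.5390

u' ≈ 0.5390c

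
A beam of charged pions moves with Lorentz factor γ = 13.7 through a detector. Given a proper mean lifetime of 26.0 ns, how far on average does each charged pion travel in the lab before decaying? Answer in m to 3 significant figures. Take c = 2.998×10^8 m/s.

β = √(1 − 1/γ²) = √(1 − 1/13.7²) = 0.99733
Dilated lifetime: Δt = γτ₀ = 13.7 × 26.0 ns = 356.20 ns
d = vΔt = 0.99733c × 356.20 ns = 2.9900×10^8 m/s × 3.5620×10^-7 s = 107 m

d ≈ 107 m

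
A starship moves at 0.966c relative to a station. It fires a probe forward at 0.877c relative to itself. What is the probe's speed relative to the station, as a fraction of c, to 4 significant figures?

Relativistic velocity addition: u = (u' + v)/(1 + u'v/c²)
= (0.877 + 0.966)/(1 + 0.877×0.966) = 1.843/1.84718 = 0.9977

u ≈ 0.9977c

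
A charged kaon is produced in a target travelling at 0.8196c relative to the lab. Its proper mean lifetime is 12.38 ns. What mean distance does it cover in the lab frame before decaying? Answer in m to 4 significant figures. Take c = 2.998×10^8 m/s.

d ≈ 5.309 m

γ = 1/√(1 − 0.8196²) = 1.74540
Dilated lifetime: Δt = γτ₀ = 1.74540 × 12.38 ns = 21.6080 ns
d = vΔt = 0.8196c × 21.6080 ns = 2.45716×10^8 m/s × 2.16080×10^-8 s = 5.309 m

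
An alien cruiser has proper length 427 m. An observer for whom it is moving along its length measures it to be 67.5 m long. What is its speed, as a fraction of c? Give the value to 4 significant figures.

β ≈ 0.9874

γ = L₀/L = 427/67.5 = 6.32593
β = √(1 − 1/γ²) = 0.9874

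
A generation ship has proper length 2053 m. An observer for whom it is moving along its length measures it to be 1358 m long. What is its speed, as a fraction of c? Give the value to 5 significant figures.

β ≈ 0.74997

γ = L₀/L = 2053/1358 = 1.511782
β = √(1 − 1/γ²) = 0.74997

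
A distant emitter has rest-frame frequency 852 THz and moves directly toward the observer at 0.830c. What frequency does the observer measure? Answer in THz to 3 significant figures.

f_obs ≈ 2800 THz

Relativistic Doppler: f_obs = f_src √((1+β)/(1−β))
= 852 × √(1.8300/0.17000) = 852 × 3.2810 = 2800 THz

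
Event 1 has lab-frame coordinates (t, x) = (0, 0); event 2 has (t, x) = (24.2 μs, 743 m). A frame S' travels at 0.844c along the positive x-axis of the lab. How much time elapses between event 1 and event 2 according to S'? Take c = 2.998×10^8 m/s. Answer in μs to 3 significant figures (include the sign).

γ = 1/√(1 − 0.844²) = 1.8645
Δt' = γ(Δt − vΔx/c²) = 1.8645 × (24.2 μs − 0.844×743 m / (2.998×10^8 m/s))
= 1.8645 × (22.108 μs) = 41.2 μs

Δt' ≈ 41.2 μs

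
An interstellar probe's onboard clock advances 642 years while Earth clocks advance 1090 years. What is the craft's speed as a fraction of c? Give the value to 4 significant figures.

γ = Δt/τ₀ = 1090/642 = 1.69782
β = √(1 − 1/γ²) = √(1 − 1/1.69782²) = 0.8081

β ≈ 0.8081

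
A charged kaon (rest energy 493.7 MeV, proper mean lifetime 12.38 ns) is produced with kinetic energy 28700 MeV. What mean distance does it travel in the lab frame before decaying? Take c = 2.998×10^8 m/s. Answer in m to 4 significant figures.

d ≈ 219.4 m

γ = 1 + K/(m₀c²) = 1 + 28700/493.7 = 59.1325
β = √(1 − 1/γ²) = 0.999857
Dilated lifetime: γτ₀ = 59.1325 × 12.38 ns = 732.060 ns
d = βc·γτ₀ = 0.999857 × (2.998×10^8 m/s) × 7.32060×10^-7 s = 219.4 m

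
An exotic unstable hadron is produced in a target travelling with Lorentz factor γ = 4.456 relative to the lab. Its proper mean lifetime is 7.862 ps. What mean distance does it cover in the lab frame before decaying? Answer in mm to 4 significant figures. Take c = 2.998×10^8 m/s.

d ≈ 10.24 mm

β = √(1 − 1/γ²) = √(1 − 1/4.456²) = 0.974493
Dilated lifetime: Δt = γτ₀ = 4.456 × 7.862 ps = 35.0331 ps
d = vΔt = 0.974493c × 35.0331 ps = 2.92153×10^8 m/s × 3.50331×10^-11 s = 10.24 mm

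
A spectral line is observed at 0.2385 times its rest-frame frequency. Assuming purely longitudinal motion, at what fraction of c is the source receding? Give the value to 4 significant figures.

f_obs/f_src = √((1−β)/(1+β)) = 0.2385  ⇒  (1−β)/(1+β) = 0.0568822
β = |1 − D²|/(1 + D²) = |1 − 0.0568822|/(1 + 0.0568822) = 0.8924

β ≈ 0.8924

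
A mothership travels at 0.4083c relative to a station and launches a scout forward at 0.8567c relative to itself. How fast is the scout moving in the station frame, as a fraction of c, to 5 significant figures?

Compose boost 2: (0.8567 + 0.4083)/(1 + 0.8567×0.4083) = 1.2650/1.349791 = 0.93718

u ≈ 0.93718c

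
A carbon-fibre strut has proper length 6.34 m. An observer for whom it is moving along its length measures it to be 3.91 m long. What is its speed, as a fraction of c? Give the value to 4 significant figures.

γ = L₀/L = 6.34/3.91 = 1.62148
β = √(1 − 1/γ²) = 0.7872

β ≈ 0.7872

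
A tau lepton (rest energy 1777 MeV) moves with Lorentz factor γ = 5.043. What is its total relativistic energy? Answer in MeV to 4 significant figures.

γ = 5.043 (given)
E = γm₀c² = 5.043 × 1777 MeV = 8961 MeV

E ≈ 8961 MeV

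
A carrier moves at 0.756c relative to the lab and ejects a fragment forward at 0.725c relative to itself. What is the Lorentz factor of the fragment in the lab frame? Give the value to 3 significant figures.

u_lab = (0.725 + 0.756)/(1 + 0.725×0.756) = 1.481/1.54810 = 0.956657
γ = 1/√(1 − 0.956657²) = 3.43

γ ≈ 3.43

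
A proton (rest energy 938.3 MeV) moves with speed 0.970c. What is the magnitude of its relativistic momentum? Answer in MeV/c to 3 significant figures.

p ≈ 3740 MeV/c

γ = 1/√(1 − 0.970²) = 4.1135
p = γβm₀c = 4.1135 × 0.970 × 938.3 MeV/c = 3740 MeV/c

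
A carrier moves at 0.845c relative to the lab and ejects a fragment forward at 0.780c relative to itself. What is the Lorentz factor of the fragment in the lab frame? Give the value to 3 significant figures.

u_lab = (0.780 + 0.845)/(1 + 0.780×0.845) = 1.625/1.65910 = 0.979447
γ = 1/√(1 − 0.979447²) = 4.96

γ ≈ 4.96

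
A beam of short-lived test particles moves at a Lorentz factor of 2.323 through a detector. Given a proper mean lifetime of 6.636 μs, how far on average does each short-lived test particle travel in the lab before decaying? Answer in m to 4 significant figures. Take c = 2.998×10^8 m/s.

d ≈ 4171 m

β = √(1 − 1/γ²) = √(1 − 1/2.323²) = 0.902601
Dilated lifetime: Δt = γτ₀ = 2.323 × 6.636 μs = 15.4154 μs
d = vΔt = 0.902601c × 15.4154 μs = 2.70600×10^8 m/s × 1.54154×10^-5 s = 4171 m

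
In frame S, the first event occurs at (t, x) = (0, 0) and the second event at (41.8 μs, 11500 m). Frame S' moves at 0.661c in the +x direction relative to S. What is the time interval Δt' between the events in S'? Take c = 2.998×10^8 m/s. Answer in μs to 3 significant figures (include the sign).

γ = 1/√(1 − 0.661²) = 1.3326
Δt' = γ(Δt − vΔx/c²) = 1.3326 × (41.8 μs − 0.661×11500 m / (2.998×10^8 m/s))
= 1.3326 × (16.445 μs) = 21.9 μs

Δt' ≈ 21.9 μs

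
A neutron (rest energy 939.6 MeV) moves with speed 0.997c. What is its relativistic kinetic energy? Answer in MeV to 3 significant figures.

γ = 1/√(1 − 0.997²) = 12.920
K = (γ − 1)m₀c² = (12.920 − 1) × 939.6 MeV = 11.920 × 939.6 MeV = 11200 MeV

K ≈ 11200 MeV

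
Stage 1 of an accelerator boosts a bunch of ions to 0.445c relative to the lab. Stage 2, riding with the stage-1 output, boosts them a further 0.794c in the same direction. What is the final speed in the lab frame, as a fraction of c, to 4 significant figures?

u ≈ 0.9155c

Compose boost 2: (0.794 + 0.445)/(1 + 0.794×0.445) = 1.239/1.35333 = 0.9155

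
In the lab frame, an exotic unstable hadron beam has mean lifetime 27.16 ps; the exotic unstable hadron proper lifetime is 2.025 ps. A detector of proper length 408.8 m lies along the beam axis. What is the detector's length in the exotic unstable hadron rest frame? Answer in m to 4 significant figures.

Time dilation ⇒ γ = Δt/τ₀ = 27.16/2.025 = 13.4123
Length contraction: L = L₀/γ = 408.8/13.4123 = 30.48 m

L ≈ 30.48 m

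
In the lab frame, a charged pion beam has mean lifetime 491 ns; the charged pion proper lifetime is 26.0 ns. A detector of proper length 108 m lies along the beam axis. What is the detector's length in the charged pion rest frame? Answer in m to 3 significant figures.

Time dilation ⇒ γ = Δt/τ₀ = 491/26.0 = 18.885
Length contraction: L = L₀/γ = 108/18.885 = 5.72 m

L ≈ 5.72 m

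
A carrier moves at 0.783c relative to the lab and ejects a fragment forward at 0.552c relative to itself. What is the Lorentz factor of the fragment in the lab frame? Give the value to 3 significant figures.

γ ≈ 2.76

u_lab = (0.552 + 0.783)/(1 + 0.552×0.783) = 1.335/1.43222 = 0.932122
γ = 1/√(1 − 0.932122²) = 2.76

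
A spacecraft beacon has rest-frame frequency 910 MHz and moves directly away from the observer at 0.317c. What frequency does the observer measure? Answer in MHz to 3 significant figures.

f_obs ≈ 655 MHz

Relativistic Doppler: f_obs = f_src √((1−β)/(1+β))
= 910 × √(0.68300/1.3170) = 910 × 0.72014 = 655 MHz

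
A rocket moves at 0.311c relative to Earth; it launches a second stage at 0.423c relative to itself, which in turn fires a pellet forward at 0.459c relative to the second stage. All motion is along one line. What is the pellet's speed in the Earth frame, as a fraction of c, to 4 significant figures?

Compose boost 2: (0.423 + 0.311)/(1 + 0.423×0.311) = 0.7340/1.13155 = 0.648666
Compose boost 3: (0.459 + 0.648666)/(1 + 0.459×0.648666) = 1.10767/1.29774 = 0.8535

u ≈ 0.8535c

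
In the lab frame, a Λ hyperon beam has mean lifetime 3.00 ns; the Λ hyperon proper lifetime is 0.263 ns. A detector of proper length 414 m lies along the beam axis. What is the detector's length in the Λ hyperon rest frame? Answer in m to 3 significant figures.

L ≈ 36.3 m

Time dilation ⇒ γ = Δt/τ₀ = 3.00/0.263 = 11.407
Length contraction: L = L₀/γ = 414/11.407 = 36.3 m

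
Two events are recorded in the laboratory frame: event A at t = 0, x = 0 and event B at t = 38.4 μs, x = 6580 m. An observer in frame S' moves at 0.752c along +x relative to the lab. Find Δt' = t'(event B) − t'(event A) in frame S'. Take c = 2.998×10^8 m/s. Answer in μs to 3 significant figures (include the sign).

Δt' ≈ 33.2 μs

γ = 1/√(1 − 0.752²) = 1.5171
Δt' = γ(Δt − vΔx/c²) = 1.5171 × (38.4 μs − 0.752×6580 m / (2.998×10^8 m/s))
= 1.5171 × (21.895 μs) = 33.2 μs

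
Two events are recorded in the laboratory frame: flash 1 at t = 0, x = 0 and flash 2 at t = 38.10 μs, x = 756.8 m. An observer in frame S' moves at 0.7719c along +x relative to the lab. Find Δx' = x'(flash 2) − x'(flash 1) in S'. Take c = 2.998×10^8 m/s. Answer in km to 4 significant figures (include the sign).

Δx' ≈ -12.68 km

γ = 1/√(1 − 0.7719²) = 1.57296
Δx' = γ(Δx − vΔt) = 1.57296 × (756.8 m − 0.7719×(2.998×10^8 m/s)×38.10×10^-6 s)
= 1.57296 × (-8060.14 m) = -12.68 km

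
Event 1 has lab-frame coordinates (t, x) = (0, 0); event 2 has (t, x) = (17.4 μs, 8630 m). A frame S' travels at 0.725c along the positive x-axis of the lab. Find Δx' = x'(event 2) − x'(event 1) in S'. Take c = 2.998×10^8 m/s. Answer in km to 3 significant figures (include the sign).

γ = 1/√(1 − 0.725²) = 1.4519
Δx' = γ(Δx − vΔt) = 1.4519 × (8630 m − 0.725×(2.998×10^8 m/s)×17.4×10^-6 s)
= 1.4519 × (4848.0 m) = 7.04 km

Δx' ≈ 7.04 km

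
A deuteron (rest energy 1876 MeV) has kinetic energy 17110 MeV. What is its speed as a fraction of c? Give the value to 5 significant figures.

β ≈ 0.99511

γ = 1 + K/(m₀c²) = 1 + 17110/1876 = 10.12047
β = √(1 − 1/γ²) = 0.99511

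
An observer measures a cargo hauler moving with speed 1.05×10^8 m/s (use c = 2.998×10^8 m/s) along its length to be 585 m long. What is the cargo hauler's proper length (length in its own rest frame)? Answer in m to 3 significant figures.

L₀ ≈ 625 m

β = v/c = 1.05×10^8 / 2.998×10^8 = 0.35023
γ = 1/√(1 − 0.35023²) = 1.0676
L₀ = γL = 1.0676 × 585 = 625 m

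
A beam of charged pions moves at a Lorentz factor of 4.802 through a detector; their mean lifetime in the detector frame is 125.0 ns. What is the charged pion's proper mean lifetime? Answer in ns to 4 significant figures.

γ = 4.802 (given)
Proper time: τ₀ = Δt/γ = 125.0/4.802 = 26.03 ns

τ₀ ≈ 26.03 ns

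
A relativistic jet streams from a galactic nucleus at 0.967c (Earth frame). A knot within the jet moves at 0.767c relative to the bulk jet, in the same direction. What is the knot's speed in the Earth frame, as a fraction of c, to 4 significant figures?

Relativistic velocity addition: u = (u' + v)/(1 + u'v/c²)
= (0.767 + 0.967)/(1 + 0.767×0.967) = 1.734/1.74169 = 0.9956

u ≈ 0.9956c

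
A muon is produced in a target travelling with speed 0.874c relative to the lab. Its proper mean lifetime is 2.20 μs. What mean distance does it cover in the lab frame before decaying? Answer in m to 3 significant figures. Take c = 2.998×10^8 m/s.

d ≈ 1190 m

γ = 1/√(1 − 0.874²) = 2.0579
Dilated lifetime: Δt = γτ₀ = 2.0579 × 2.20 μs = 4.5274 μs
d = vΔt = 0.874c × 4.5274 μs = 2.6203×10^8 m/s × 4.5274×10^-6 s = 1190 m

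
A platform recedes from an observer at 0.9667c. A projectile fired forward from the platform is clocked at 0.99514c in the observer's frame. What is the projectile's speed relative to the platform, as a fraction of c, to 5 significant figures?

u' ≈ 0.74846c

Inverse velocity addition: u' = (u − v)/(1 − uv/c²)
= (0.99514 − 0.9667)/(1 − 0.99514×0.9667) = 0.028440/0.03799816 = 0.74846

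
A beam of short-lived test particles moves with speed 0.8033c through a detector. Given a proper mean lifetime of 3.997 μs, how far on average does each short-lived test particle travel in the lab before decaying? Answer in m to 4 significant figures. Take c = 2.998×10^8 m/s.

d ≈ 1616 m

γ = 1/√(1 − 0.8033²) = 1.67905
Dilated lifetime: Δt = γτ₀ = 1.67905 × 3.997 μs = 6.71117 μs
d = vΔt = 0.8033c × 6.71117 μs = 2.40829×10^8 m/s × 6.71117×10^-6 s = 1616 m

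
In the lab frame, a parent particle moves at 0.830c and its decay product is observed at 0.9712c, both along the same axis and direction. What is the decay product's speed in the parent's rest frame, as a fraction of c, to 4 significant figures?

u' ≈ 0.7282c

Inverse velocity addition: u' = (u − v)/(1 − uv/c²)
= (0.9712 − 0.830)/(1 − 0.9712×0.830) = 0.1412/0.193904 = 0.7282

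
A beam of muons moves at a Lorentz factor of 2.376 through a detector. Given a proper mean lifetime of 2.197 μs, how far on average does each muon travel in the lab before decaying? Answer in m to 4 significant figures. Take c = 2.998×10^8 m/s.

d ≈ 1420 m

β = √(1 − 1/γ²) = √(1 − 1/2.376²) = 0.907118
Dilated lifetime: Δt = γτ₀ = 2.376 × 2.197 μs = 5.22007 μs
d = vΔt = 0.907118c × 5.22007 μs = 2.71954×10^8 m/s × 5.22007×10^-6 s = 1420 m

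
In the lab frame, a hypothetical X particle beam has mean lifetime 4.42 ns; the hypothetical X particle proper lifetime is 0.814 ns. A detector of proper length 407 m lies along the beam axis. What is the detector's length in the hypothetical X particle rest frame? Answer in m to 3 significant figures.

L ≈ 75.0 m

Time dilation ⇒ γ = Δt/τ₀ = 4.42/0.814 = 5.4300
Length contraction: L = L₀/γ = 407/5.4300 = 75.0 m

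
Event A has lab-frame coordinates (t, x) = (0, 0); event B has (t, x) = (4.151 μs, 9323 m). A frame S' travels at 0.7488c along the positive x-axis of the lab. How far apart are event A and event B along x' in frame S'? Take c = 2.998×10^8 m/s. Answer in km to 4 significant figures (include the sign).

γ = 1/√(1 − 0.7488²) = 1.50876
Δx' = γ(Δx − vΔt) = 1.50876 × (9323 m − 0.7488×(2.998×10^8 m/s)×4.151×10^-6 s)
= 1.50876 × (8391.14 m) = 12.66 km

Δx' ≈ 12.66 km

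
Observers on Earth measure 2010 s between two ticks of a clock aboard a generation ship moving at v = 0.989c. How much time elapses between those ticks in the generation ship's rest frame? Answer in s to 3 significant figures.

γ = 1/√(1 − 0.989²) = 6.7606
Proper time: τ₀ = Δt/γ = 2010/6.7606 = 297 s

τ₀ ≈ 297 s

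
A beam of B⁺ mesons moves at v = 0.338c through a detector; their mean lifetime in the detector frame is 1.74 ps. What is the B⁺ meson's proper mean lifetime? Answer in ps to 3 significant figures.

γ = 1/√(1 − 0.338²) = 1.0625
Proper time: τ₀ = Δt/γ = 1.74/1.0625 = 1.64 ps

τ₀ ≈ 1.64 ps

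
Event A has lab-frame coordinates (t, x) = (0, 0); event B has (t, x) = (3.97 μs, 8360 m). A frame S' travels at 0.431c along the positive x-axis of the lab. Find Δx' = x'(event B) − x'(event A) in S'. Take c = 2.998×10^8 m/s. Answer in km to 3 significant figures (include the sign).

Δx' ≈ 8.70 km

γ = 1/√(1 − 0.431²) = 1.1082
Δx' = γ(Δx − vΔt) = 1.1082 × (8360 m − 0.431×(2.998×10^8 m/s)×3.97×10^-6 s)
= 1.1082 × (7847.0 m) = 8.70 km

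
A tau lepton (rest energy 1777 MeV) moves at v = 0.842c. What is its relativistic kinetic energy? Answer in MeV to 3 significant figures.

γ = 1/√(1 − 0.842²) = 1.8536
K = (γ − 1)m₀c² = (1.8536 − 1) × 1777 MeV = 0.85365 × 1777 MeV = 1520 MeV

K ≈ 1520 MeV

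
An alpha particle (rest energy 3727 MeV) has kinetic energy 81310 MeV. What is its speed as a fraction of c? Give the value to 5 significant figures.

β ≈ 0.99904

γ = 1 + K/(m₀c²) = 1 + 81310/3727 = 22.81647
β = √(1 − 1/γ²) = 0.99904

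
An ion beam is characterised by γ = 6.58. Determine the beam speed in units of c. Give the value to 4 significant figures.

β ≈ 0.9884

β = √(1 − 1/γ²) = √(1 − 1/6.58²) = √(0.976903) = 0.9884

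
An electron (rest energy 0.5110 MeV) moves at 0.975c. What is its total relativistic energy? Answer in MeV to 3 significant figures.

E ≈ 2.30 MeV

γ = 1/√(1 − 0.975²) = 4.5004
E = γm₀c² = 4.5004 × 0.5110 MeV = 2.30 MeV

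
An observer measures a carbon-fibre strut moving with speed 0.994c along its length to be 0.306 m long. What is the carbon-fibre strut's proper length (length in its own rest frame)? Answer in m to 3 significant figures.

γ = 1/√(1 − 0.994²) = 9.1424
L₀ = γL = 9.1424 × 0.306 = 2.80 m

L₀ ≈ 2.80 m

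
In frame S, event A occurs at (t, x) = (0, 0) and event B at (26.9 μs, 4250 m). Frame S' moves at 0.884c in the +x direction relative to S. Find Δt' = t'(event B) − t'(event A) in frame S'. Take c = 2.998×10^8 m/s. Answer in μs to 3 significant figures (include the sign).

Δt' ≈ 30.7 μs

γ = 1/√(1 − 0.884²) = 2.1391
Δt' = γ(Δt − vΔx/c²) = 2.1391 × (26.9 μs − 0.884×4250 m / (2.998×10^8 m/s))
= 2.1391 × (14.368 μs) = 30.7 μs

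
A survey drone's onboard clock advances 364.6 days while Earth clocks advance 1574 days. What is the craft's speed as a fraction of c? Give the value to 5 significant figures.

γ = Δt/τ₀ = 1574/364.6 = 4.317060
β = √(1 − 1/γ²) = √(1 − 1/4.317060²) = 0.97280

β ≈ 0.97280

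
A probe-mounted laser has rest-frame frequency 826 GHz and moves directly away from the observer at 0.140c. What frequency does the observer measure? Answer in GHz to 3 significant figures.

Relativistic Doppler: f_obs = f_src √((1−β)/(1+β))
= 826 × √(0.86000/1.1400) = 826 × 0.86855 = 717 GHz

f_obs ≈ 717 GHz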